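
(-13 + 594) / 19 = 581 / 19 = 30.58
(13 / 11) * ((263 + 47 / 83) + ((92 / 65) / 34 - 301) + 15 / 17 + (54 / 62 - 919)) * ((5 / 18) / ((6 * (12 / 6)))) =-1357097791 / 51964308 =-26.12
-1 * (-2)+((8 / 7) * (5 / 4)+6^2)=276 / 7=39.43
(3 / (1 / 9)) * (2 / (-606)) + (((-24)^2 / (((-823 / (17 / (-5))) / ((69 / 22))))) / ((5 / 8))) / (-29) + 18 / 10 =861198048 / 662905925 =1.30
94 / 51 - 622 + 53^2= 111631 / 51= 2188.84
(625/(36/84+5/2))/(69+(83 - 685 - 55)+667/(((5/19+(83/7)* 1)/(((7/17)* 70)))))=0.21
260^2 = 67600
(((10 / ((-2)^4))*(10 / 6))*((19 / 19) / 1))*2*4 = 25 / 3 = 8.33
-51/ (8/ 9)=-459/ 8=-57.38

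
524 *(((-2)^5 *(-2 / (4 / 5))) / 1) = 41920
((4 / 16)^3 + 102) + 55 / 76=124931 / 1216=102.74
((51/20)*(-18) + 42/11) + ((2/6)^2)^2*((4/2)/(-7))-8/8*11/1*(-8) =2863697/62370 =45.91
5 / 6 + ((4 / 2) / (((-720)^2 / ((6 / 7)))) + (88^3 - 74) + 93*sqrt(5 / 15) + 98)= 31*sqrt(3) + 206084642401 / 302400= 681550.53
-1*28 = -28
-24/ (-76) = 6/ 19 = 0.32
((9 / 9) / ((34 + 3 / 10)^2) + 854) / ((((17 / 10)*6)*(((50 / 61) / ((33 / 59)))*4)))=1982851299 / 138825820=14.28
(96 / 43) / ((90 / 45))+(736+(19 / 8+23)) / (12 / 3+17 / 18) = 2374305 / 15308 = 155.10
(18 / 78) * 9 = 27 / 13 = 2.08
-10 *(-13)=130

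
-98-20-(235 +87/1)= -440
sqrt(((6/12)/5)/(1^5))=sqrt(10)/10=0.32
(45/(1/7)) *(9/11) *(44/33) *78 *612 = 16403825.45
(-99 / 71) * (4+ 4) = -792 / 71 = -11.15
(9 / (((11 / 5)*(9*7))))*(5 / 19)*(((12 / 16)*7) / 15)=5 / 836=0.01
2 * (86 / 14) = 86 / 7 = 12.29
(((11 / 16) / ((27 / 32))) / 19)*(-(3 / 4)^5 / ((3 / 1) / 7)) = -231 / 9728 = -0.02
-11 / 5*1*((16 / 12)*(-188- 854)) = 45848 / 15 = 3056.53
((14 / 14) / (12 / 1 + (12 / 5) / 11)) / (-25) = -11 / 3360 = -0.00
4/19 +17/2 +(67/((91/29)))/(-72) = 1047439/124488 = 8.41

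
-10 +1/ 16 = -159/ 16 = -9.94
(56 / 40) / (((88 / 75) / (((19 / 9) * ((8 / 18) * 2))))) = 665 / 297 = 2.24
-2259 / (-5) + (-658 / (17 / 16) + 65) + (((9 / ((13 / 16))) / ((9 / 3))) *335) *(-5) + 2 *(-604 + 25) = -8226846 / 1105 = -7445.11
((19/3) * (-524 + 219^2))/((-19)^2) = 47437/57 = 832.23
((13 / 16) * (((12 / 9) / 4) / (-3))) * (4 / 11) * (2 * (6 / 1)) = -13 / 33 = -0.39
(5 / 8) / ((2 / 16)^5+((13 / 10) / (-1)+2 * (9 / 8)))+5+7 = 1970236 / 155653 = 12.66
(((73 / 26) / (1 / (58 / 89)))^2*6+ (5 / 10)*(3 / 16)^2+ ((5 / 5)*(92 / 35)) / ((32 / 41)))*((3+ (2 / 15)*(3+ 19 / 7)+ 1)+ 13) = 210029966520799 / 503760391680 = 416.92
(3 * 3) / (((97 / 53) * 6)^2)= 2809 / 37636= 0.07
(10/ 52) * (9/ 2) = 45/ 52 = 0.87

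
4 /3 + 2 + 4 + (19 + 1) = 82 /3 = 27.33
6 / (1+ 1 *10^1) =6 / 11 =0.55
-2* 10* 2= -40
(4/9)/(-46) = -2/207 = -0.01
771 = 771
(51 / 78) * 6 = 51 / 13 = 3.92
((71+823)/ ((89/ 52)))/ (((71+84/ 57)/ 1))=294424/ 40851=7.21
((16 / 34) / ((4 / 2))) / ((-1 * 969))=-4 / 16473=-0.00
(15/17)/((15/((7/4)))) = 7/68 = 0.10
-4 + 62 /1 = 58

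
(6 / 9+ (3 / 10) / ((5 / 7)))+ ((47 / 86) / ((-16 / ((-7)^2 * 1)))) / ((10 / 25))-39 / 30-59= -13085257 / 206400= -63.40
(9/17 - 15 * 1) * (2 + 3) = -1230/17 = -72.35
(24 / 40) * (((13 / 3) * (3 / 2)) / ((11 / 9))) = 351 / 110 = 3.19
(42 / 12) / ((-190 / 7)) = -49 / 380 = -0.13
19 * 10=190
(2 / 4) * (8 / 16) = 0.25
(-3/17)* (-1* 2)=6/17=0.35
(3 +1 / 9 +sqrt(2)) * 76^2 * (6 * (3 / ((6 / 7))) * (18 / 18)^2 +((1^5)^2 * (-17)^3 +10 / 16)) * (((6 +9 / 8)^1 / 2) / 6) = -1878796703 / 36 -268399529 * sqrt(2) / 16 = -75912188.18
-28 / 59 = -0.47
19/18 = 1.06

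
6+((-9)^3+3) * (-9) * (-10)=-65334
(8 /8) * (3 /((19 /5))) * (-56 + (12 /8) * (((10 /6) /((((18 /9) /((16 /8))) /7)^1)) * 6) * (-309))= -25658.68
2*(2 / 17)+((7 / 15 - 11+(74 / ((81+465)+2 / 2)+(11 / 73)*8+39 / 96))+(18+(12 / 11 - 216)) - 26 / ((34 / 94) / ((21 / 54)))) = -2509815901951 / 10752619680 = -233.41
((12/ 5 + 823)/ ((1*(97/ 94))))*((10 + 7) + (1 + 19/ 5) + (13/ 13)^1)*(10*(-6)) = -530699184/ 485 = -1094225.12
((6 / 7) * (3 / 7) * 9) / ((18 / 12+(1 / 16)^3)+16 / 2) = 221184 / 635579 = 0.35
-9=-9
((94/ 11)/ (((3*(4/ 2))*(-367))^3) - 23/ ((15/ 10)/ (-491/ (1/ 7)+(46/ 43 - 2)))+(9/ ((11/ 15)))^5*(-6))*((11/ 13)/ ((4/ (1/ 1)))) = -59811565774880104946693/ 174769034934512304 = -342232.05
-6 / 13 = -0.46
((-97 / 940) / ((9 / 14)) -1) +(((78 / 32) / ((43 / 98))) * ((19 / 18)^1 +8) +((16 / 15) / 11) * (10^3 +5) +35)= 2906743589 / 16006320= 181.60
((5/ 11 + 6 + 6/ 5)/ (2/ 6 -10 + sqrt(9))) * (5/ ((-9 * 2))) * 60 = 19.14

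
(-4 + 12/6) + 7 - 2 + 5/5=4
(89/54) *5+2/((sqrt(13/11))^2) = 9.93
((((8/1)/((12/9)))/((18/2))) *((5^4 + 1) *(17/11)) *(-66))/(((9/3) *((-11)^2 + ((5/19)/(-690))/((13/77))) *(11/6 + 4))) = -2901945696/144351515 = -20.10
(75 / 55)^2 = 225 / 121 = 1.86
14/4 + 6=19/2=9.50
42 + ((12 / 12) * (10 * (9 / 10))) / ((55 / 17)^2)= 129651 / 3025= 42.86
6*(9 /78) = 9 /13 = 0.69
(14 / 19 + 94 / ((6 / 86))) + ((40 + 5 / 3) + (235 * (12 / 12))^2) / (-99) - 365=2397265 / 5643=424.82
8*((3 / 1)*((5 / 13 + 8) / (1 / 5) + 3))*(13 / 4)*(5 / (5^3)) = 3504 / 25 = 140.16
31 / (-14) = -31 / 14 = -2.21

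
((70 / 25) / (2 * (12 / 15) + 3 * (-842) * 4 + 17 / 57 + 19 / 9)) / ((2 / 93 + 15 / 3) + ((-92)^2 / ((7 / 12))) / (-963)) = 27793143 / 1007118572246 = 0.00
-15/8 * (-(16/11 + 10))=945/44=21.48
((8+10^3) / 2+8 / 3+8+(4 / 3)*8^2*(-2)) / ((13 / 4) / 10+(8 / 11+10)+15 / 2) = 151360 / 8163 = 18.54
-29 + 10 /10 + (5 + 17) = -6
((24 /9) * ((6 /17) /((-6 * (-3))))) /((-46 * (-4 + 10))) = -0.00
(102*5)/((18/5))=425/3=141.67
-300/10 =-30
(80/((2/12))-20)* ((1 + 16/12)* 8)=25760/3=8586.67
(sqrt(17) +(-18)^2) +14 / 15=sqrt(17) +4874 / 15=329.06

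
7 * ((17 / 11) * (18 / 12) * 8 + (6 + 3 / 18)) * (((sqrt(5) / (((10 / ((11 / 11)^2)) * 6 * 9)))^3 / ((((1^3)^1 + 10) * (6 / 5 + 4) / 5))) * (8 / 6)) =11417 * sqrt(5) / 17833742784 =0.00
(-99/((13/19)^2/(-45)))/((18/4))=357390/169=2114.73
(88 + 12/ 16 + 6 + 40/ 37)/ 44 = 14183/ 6512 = 2.18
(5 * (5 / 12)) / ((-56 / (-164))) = 1025 / 168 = 6.10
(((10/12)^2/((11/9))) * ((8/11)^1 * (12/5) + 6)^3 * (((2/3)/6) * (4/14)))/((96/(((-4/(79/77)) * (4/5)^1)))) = -715822/2628725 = -0.27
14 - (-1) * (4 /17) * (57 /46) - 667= -255209 /391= -652.71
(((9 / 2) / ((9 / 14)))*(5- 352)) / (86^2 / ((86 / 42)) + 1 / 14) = -34006 / 50569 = -0.67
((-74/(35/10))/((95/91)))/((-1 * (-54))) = -962/2565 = -0.38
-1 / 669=-0.00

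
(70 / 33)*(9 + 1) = 700 / 33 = 21.21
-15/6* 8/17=-20/17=-1.18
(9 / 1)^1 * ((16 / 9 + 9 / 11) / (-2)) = -257 / 22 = -11.68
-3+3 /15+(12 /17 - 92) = -7998 /85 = -94.09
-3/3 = -1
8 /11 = 0.73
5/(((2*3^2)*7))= 5/126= 0.04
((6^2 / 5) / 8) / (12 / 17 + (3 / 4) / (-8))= 272 / 185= 1.47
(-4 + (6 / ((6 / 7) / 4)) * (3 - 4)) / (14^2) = -8 / 49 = -0.16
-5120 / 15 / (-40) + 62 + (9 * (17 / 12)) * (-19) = -10303 / 60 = -171.72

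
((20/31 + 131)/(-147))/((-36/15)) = 2915/7812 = 0.37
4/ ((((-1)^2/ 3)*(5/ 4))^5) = 995328/ 3125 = 318.50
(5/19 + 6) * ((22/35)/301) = 374/28595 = 0.01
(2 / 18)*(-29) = -29 / 9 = -3.22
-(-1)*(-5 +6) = 1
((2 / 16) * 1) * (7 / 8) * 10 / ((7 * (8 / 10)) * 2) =25 / 256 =0.10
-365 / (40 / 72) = -657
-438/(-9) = 146/3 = 48.67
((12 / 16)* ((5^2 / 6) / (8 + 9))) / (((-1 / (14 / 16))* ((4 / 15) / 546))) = -716625 / 2176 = -329.33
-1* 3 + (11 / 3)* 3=8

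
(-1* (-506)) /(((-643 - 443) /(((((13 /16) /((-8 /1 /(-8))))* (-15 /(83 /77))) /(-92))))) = -55055 /961472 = -0.06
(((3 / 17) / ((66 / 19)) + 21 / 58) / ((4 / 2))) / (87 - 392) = -2239 / 3308030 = -0.00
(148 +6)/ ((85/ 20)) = 616/ 17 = 36.24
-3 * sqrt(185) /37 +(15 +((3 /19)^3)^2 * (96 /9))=705695991 /47045881 - 3 * sqrt(185) /37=13.90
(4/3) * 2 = 8/3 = 2.67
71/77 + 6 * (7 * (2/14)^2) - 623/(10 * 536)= 686349/412720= 1.66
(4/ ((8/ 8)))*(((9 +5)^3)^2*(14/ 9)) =421654016/ 9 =46850446.22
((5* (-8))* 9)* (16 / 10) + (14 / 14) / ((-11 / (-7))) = -6329 / 11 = -575.36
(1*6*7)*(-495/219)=-6930/73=-94.93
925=925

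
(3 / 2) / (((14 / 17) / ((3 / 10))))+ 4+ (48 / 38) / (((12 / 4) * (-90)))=217459 / 47880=4.54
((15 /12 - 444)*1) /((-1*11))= 161 /4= 40.25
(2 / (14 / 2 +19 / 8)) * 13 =208 / 75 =2.77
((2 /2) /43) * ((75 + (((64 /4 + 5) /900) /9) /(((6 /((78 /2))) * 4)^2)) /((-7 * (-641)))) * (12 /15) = 12961183 /41675256000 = 0.00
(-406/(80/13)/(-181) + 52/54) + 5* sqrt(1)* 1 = 1236893/195480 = 6.33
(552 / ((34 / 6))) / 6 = 276 / 17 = 16.24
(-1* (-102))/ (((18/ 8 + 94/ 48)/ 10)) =24480/ 101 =242.38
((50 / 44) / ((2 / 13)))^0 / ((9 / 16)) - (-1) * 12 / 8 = 59 / 18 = 3.28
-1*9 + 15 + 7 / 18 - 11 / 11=97 / 18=5.39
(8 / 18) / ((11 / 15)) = 0.61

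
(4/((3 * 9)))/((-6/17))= -0.42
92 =92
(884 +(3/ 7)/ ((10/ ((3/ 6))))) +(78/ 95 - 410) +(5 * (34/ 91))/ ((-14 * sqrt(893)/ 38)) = 1263081/ 2660 - 170 * sqrt(893)/ 29939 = 474.67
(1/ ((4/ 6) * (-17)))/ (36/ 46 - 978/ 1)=23/ 254728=0.00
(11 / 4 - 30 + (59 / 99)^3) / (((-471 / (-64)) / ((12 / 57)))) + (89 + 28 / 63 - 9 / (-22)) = 1547001012259 / 17366411502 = 89.08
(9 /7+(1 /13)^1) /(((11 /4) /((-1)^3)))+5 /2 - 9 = -14005 /2002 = -7.00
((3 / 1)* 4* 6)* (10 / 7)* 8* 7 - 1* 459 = 5301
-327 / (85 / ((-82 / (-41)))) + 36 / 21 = -3558 / 595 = -5.98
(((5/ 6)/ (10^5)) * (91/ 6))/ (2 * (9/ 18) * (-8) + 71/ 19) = -1729/ 58320000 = -0.00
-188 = -188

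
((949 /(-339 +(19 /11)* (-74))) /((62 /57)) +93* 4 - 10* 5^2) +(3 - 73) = 1227709 /24490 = 50.13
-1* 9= -9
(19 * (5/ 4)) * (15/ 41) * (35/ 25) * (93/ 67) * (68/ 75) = 210273/ 13735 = 15.31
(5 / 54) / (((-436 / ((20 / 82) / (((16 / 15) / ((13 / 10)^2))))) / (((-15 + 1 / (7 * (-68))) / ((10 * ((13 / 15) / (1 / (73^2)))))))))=464165 / 17412223911936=0.00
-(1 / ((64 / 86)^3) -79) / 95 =501833 / 622592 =0.81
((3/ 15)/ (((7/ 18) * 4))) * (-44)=-198/ 35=-5.66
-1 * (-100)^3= 1000000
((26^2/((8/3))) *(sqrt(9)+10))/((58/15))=98865/116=852.28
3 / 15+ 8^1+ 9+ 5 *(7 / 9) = 949 / 45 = 21.09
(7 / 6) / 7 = 1 / 6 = 0.17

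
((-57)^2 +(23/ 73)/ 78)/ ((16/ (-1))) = -18499829/ 91104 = -203.06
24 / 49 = 0.49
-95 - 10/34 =-1620/17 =-95.29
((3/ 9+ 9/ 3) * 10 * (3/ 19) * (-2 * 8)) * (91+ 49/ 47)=-6921600/ 893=-7750.95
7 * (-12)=-84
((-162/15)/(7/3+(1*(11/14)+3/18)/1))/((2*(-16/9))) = 1701/1840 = 0.92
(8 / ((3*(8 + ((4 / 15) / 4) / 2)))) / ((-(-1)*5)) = 16 / 241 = 0.07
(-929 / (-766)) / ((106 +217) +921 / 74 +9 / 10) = 171865 / 47663584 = 0.00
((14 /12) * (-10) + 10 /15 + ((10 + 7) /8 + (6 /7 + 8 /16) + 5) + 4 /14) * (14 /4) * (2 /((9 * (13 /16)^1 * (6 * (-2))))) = 0.18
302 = 302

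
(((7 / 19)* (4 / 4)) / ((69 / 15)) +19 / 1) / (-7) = -8338 / 3059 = -2.73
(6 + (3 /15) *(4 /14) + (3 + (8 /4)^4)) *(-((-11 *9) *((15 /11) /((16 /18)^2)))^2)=-20973319065 /28672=-731491.32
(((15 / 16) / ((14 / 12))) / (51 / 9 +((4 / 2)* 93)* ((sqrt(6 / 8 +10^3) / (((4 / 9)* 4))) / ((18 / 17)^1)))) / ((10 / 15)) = -25920 / 37079983381 +225990* sqrt(4003) / 37079983381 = 0.00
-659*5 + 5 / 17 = -3294.71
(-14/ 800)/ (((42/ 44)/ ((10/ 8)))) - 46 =-46.02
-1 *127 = -127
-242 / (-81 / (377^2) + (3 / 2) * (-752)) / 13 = 0.02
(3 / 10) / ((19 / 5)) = 3 / 38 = 0.08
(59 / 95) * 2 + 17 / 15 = 2.38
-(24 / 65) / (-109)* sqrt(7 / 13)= 24* sqrt(91) / 92105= 0.00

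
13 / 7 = 1.86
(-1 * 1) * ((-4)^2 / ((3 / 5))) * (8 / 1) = -640 / 3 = -213.33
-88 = -88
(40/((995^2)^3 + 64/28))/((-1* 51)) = -280/346422985840186828941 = -0.00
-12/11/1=-12/11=-1.09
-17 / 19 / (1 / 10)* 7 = -1190 / 19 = -62.63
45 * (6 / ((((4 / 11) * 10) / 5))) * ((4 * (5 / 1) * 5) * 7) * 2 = 519750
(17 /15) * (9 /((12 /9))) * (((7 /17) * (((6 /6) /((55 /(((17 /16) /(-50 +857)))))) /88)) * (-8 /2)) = -357 /104156800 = -0.00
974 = 974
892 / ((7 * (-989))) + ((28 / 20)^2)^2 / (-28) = -4604589 / 17307500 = -0.27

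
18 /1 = 18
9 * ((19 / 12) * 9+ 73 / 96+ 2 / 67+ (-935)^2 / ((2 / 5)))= 42172904217 / 2144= 19670197.86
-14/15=-0.93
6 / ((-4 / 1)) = -1.50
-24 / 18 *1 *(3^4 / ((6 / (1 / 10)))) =-9 / 5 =-1.80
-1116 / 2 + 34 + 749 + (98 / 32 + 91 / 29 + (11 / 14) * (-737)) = -1129885 / 3248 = -347.87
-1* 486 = -486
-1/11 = -0.09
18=18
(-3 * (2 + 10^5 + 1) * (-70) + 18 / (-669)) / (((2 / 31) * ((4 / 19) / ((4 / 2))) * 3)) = 229864145423 / 223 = 1030780921.18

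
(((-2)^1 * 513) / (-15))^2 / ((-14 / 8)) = -467856 / 175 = -2673.46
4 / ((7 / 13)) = 52 / 7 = 7.43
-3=-3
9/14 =0.64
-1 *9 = -9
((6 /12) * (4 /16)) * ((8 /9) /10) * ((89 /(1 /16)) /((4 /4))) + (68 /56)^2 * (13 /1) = 308617 /8820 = 34.99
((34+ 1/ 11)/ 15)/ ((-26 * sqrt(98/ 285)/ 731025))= -18275625 * sqrt(570)/ 4004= -108972.17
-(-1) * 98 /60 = 49 /30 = 1.63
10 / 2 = 5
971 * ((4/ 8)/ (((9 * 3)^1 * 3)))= 971/ 162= 5.99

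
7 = 7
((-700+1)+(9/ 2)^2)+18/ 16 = -5421/ 8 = -677.62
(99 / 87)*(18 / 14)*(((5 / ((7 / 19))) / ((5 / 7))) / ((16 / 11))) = 62073 / 3248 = 19.11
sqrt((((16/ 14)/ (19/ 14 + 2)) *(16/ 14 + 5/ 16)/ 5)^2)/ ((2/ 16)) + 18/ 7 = 5534/ 1645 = 3.36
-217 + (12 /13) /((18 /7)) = -8449 /39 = -216.64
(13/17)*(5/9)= 65/153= 0.42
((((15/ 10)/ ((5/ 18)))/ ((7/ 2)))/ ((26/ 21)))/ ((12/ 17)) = 459/ 260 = 1.77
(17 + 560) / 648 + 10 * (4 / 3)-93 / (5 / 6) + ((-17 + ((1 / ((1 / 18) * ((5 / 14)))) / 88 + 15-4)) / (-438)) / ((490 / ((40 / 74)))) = -91863136837 / 943383672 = -97.38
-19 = -19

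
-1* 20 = -20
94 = 94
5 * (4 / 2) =10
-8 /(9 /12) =-10.67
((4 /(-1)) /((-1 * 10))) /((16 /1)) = 1 /40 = 0.02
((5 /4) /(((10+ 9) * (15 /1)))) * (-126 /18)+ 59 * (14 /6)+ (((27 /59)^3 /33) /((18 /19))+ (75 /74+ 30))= 3214239157381 /19058349684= 168.65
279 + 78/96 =4477/16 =279.81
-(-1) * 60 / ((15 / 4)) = 16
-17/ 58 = -0.29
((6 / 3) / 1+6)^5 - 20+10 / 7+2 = 229260 / 7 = 32751.43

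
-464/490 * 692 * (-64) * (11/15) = 113022976/3675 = 30754.55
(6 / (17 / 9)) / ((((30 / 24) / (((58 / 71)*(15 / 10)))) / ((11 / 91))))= 206712 / 549185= 0.38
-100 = -100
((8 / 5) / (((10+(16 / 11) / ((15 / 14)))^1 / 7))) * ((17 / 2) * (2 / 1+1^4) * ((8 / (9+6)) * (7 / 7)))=62832 / 4685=13.41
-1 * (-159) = 159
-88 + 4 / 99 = -8708 / 99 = -87.96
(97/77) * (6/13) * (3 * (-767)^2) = 1026126.47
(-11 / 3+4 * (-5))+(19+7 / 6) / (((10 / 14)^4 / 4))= 178889 / 625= 286.22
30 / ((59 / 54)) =1620 / 59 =27.46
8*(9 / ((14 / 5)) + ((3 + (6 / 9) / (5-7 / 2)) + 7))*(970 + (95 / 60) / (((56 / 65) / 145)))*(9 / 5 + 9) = 286000943 / 196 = 1459188.48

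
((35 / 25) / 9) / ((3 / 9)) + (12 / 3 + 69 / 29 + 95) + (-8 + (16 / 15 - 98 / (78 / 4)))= 169437 / 1885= 89.89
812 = 812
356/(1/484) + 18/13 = 2239970/13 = 172305.38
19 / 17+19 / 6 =437 / 102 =4.28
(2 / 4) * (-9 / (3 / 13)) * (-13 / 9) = 169 / 6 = 28.17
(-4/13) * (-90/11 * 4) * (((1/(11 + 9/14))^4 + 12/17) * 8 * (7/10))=39.81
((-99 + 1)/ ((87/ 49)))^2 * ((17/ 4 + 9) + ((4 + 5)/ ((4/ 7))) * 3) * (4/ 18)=2790163684/ 68121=40958.94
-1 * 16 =-16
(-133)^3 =-2352637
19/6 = 3.17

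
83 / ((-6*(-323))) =83 / 1938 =0.04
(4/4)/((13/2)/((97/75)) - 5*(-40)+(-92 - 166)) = -194/10277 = -0.02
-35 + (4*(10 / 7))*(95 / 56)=-1240 / 49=-25.31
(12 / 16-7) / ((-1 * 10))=5 / 8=0.62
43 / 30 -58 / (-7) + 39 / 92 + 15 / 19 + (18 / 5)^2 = 21926087 / 917700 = 23.89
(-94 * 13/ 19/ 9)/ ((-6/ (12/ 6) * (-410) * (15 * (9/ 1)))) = -611/ 14197275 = -0.00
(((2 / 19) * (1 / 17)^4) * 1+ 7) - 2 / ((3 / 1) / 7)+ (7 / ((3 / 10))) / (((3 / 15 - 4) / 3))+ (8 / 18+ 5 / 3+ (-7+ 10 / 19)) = -292072919 / 14282091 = -20.45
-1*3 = -3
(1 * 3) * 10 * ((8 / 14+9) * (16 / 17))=32160 / 119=270.25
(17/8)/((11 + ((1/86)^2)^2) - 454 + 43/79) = -9182899486/1912012322385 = -0.00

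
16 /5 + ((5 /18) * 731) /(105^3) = 13336571 /4167450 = 3.20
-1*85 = -85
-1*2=-2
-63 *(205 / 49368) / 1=-0.26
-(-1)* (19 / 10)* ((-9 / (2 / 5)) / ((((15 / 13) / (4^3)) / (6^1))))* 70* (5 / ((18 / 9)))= -2489760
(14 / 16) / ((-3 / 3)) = -7 / 8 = -0.88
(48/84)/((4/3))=3/7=0.43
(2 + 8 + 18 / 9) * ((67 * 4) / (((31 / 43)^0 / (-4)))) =-12864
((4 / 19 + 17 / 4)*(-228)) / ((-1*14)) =1017 / 14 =72.64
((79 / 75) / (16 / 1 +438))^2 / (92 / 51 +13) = 106097 / 291782962500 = 0.00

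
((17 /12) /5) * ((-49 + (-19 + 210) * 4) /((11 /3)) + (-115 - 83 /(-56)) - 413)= -63121 /672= -93.93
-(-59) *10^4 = 590000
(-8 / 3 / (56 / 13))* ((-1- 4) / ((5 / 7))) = 13 / 3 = 4.33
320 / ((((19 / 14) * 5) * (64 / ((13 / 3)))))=3.19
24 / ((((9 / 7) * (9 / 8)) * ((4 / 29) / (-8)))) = -25984 / 27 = -962.37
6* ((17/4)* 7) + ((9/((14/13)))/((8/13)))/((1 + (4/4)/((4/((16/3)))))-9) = 395277/2240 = 176.46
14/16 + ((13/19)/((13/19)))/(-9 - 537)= 1907/2184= 0.87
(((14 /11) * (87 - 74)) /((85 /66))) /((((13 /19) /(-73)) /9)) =-1048572 /85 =-12336.14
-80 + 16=-64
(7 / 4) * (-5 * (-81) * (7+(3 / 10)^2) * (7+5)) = 1206009 / 20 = 60300.45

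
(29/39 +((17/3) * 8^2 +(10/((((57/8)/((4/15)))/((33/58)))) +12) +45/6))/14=784089/28652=27.37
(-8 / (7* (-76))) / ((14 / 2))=2 / 931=0.00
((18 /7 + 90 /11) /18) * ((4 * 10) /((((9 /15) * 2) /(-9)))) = -13800 /77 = -179.22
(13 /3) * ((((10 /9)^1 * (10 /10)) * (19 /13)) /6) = 95 /81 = 1.17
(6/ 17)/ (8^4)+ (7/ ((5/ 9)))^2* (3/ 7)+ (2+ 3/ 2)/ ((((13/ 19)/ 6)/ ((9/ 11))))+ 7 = 12465635813/ 124467200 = 100.15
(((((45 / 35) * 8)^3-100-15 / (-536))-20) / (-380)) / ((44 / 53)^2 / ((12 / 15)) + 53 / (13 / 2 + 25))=-4500127036953 / 4493279788480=-1.00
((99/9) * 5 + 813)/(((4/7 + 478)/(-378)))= -1148364/1675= -685.59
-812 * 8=-6496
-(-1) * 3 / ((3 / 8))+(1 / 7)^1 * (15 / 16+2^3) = 1039 / 112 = 9.28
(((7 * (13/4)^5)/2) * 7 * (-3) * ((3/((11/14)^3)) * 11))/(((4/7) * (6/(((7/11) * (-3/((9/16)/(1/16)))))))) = 305775751099/2725888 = 112174.73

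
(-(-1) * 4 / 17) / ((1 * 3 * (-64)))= -1 / 816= -0.00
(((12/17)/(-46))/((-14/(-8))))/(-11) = 24/30107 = 0.00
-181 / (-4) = 181 / 4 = 45.25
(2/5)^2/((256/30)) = 3/160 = 0.02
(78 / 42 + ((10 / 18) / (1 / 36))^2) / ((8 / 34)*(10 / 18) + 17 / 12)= 1721556 / 6629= 259.70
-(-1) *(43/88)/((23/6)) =0.13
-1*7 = -7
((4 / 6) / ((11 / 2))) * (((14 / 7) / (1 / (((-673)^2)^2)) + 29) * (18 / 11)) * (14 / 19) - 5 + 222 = 137857224824179 / 2299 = 59963995138.83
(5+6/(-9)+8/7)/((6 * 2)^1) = 115/252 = 0.46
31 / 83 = 0.37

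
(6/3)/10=1/5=0.20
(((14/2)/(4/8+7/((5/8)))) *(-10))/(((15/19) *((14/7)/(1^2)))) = -1330/351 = -3.79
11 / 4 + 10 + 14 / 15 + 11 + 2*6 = 36.68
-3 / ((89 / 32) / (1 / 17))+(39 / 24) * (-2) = -20053 / 6052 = -3.31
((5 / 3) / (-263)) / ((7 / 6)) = -10 / 1841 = -0.01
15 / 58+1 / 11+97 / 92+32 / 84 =1100005 / 616308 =1.78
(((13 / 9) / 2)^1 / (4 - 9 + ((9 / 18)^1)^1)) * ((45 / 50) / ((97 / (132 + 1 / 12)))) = -4121 / 20952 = -0.20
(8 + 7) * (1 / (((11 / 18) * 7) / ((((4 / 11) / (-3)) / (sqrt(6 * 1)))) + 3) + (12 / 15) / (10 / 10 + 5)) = 285754 / 143309 - 10164 * sqrt(6) / 143309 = 1.82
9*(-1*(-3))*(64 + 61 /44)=77679 /44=1765.43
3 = 3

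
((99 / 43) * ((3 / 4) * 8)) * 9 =5346 / 43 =124.33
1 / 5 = 0.20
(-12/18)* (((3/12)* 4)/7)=-0.10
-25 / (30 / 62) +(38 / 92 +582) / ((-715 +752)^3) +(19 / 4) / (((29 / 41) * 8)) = -164816390485 / 3243412896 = -50.82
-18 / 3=-6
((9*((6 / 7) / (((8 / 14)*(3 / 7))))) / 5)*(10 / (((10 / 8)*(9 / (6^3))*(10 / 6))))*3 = 54432 / 25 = 2177.28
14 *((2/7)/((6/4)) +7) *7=2114/3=704.67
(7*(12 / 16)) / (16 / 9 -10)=-189 / 296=-0.64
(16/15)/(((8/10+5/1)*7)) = 0.03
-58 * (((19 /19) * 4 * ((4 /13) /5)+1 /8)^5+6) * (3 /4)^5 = -82.68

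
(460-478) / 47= -18 / 47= -0.38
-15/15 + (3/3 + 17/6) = 17/6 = 2.83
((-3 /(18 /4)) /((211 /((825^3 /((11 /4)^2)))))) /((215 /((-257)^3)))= 168048470700000 /9073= 18521819761.93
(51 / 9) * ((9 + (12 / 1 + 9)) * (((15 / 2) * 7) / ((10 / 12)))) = 10710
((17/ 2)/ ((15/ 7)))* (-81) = -3213/ 10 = -321.30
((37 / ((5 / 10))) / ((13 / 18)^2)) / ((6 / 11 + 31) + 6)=263736 / 69797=3.78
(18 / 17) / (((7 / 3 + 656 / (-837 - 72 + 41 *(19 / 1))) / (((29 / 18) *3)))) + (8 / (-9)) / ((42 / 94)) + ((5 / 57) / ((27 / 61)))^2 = -572041439644 / 149100765471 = -3.84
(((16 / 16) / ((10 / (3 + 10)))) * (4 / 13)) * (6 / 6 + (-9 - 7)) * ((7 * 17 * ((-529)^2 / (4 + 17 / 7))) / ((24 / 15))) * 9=-699322659 / 4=-174830664.75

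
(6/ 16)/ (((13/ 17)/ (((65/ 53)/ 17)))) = 15/ 424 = 0.04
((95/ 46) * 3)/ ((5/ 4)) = 114/ 23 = 4.96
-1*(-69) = 69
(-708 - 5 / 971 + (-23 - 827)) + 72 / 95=-143648273 / 92245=-1557.25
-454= -454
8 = 8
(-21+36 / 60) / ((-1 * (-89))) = -102 / 445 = -0.23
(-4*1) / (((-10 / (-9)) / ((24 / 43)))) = -432 / 215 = -2.01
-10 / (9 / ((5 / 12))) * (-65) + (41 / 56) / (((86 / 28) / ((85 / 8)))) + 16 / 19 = 23624237 / 705888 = 33.47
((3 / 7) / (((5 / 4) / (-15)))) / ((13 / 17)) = -612 / 91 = -6.73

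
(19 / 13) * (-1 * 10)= -190 / 13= -14.62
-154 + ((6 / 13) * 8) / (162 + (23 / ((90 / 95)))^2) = -487385362 / 3164941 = -154.00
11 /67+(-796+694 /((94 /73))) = -256.88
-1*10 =-10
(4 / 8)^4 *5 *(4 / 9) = 5 / 36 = 0.14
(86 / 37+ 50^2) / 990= 15431 / 6105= 2.53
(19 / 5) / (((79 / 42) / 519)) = 414162 / 395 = 1048.51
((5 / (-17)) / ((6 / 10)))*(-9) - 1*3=24 / 17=1.41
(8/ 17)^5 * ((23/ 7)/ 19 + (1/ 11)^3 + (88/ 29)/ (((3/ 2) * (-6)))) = -247507124224/ 65601657230571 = -0.00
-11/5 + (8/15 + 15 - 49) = -107/3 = -35.67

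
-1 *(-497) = 497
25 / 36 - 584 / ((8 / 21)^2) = -289687 / 72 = -4023.43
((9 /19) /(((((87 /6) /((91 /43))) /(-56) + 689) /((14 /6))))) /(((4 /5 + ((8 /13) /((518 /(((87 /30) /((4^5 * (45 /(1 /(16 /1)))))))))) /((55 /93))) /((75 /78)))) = 7805147750400000 /4047444102038468707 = 0.00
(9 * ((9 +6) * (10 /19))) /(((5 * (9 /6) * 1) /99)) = 17820 /19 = 937.89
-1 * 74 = -74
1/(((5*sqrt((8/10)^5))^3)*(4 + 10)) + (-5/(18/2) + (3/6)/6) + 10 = 9.53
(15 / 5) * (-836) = -2508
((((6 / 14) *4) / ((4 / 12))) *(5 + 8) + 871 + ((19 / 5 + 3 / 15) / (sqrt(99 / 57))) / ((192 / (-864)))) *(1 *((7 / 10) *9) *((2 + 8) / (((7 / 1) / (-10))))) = -590850 / 7 + 540 *sqrt(627) / 11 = -83177.91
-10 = -10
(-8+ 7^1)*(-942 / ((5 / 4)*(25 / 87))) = 327816 / 125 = 2622.53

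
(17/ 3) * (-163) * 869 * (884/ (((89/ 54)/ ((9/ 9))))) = -38316080088/ 89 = -430517753.80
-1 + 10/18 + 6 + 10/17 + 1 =1093/153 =7.14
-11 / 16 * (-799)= 8789 / 16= 549.31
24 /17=1.41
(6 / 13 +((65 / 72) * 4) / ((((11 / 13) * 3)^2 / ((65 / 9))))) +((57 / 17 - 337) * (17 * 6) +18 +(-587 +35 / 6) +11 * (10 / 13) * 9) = -39578368408 / 1146717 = -34514.50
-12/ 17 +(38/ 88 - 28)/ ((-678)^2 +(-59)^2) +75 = 89062231/ 1198780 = 74.29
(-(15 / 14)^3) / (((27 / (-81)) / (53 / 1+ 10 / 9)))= 547875 / 2744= 199.66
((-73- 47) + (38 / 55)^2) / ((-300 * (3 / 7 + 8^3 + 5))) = 632723 / 821741250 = 0.00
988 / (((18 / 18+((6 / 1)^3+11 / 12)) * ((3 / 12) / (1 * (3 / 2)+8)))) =450528 / 2615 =172.29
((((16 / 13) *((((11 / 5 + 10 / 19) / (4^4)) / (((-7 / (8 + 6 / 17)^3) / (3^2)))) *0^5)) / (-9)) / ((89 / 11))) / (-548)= 0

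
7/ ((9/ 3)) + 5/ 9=26/ 9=2.89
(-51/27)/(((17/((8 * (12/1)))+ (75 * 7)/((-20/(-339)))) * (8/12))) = -272/854297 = -0.00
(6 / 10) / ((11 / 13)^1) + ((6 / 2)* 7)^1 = 1194 / 55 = 21.71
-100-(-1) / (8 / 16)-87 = -185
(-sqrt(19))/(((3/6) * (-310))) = 0.03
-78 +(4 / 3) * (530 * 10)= 20966 / 3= 6988.67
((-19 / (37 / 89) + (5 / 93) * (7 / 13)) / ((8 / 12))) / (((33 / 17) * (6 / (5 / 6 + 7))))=-408114019 / 8857134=-46.08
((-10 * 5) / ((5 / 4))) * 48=-1920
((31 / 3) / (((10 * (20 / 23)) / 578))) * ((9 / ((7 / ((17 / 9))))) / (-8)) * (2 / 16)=-3502969 / 134400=-26.06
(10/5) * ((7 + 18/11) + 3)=256/11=23.27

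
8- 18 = -10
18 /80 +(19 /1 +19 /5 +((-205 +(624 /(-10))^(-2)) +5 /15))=-88408507 /486720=-181.64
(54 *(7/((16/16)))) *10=3780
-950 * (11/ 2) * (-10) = 52250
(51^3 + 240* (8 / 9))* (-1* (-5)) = 1992965 / 3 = 664321.67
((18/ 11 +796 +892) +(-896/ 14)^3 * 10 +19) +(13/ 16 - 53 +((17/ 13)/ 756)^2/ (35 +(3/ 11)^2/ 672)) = -377218651486917621317/ 143988480011376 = -2619783.55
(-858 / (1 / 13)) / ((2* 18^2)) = -1859 / 108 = -17.21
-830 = -830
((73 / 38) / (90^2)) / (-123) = -73 / 37859400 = -0.00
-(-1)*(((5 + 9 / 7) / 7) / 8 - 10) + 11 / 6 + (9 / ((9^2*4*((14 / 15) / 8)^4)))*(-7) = -1088288 / 1029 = -1057.62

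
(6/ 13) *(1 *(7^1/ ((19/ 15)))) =630/ 247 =2.55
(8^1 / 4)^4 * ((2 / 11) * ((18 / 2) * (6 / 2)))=864 / 11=78.55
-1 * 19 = -19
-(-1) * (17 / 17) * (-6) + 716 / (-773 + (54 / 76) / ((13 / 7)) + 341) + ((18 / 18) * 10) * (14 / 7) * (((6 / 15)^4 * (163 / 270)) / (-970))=-165009725542 / 21544003125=-7.66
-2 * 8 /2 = -8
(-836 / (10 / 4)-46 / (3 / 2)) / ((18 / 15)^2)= -6845 / 27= -253.52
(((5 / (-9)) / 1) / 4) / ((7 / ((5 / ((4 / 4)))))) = -25 / 252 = -0.10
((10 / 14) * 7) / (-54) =-5 / 54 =-0.09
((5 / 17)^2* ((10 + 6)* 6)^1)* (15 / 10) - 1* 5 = 2155 / 289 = 7.46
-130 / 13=-10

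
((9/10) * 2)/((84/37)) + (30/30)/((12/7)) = 1.38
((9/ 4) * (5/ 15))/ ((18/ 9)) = 3/ 8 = 0.38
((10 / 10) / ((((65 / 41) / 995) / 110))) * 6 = 5384940 / 13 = 414226.15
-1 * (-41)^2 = -1681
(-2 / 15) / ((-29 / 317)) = 634 / 435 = 1.46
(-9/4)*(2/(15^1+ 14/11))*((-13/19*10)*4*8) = 205920/3401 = 60.55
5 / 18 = 0.28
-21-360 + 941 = 560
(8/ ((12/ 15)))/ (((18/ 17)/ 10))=850/ 9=94.44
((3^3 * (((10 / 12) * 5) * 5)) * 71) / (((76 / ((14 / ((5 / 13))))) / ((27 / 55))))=7850115 / 836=9390.09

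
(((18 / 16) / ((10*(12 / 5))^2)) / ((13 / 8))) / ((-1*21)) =-1 / 17472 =-0.00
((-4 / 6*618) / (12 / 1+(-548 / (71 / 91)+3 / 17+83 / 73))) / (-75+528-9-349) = 18150866 / 2883873485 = 0.01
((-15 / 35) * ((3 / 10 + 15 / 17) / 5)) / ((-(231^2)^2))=67 / 1882445345550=0.00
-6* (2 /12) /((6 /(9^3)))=-243 /2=-121.50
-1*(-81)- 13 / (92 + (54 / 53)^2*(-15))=17353211 / 214688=80.83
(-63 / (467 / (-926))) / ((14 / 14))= 58338 / 467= 124.92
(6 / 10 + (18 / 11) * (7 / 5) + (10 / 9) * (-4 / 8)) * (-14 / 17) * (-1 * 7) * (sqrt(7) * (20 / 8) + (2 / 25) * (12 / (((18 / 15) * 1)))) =26656 / 2475 + 3332 * sqrt(7) / 99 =99.82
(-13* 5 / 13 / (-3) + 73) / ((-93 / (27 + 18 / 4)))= -784 / 31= -25.29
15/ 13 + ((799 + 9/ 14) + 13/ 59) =8601321/ 10738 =801.02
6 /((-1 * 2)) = -3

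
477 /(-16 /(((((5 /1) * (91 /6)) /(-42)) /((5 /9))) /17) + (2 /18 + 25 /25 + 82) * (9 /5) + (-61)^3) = -10335 /4912867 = -0.00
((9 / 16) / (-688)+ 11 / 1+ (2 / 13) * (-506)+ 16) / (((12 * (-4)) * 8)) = 7276405 / 54951936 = 0.13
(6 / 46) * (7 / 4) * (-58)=-609 / 46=-13.24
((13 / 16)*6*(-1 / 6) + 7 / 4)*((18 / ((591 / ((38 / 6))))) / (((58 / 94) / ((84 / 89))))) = 281295 / 1016914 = 0.28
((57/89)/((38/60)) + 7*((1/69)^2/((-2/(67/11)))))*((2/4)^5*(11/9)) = 9385039/244067904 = 0.04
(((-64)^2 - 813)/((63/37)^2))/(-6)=-91723/486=-188.73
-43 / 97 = -0.44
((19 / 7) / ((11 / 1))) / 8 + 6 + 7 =8027 / 616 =13.03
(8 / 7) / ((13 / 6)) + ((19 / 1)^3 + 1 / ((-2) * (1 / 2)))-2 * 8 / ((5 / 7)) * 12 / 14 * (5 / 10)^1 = 3116262 / 455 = 6848.93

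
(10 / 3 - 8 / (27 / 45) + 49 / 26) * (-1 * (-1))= -211 / 26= -8.12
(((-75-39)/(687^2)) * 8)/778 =-152/61198647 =-0.00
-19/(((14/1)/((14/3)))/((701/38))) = -701/6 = -116.83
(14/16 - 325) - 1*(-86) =-1905/8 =-238.12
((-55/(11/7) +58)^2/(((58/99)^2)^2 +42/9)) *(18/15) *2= 304893173574/1148986585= 265.36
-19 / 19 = -1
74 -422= -348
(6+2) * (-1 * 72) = -576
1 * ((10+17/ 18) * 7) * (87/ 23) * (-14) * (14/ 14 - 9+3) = 20285.29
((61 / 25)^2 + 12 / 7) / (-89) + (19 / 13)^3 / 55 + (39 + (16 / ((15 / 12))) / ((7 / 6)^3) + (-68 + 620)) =276208070637899 / 461091255625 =599.03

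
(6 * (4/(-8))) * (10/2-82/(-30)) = -116/5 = -23.20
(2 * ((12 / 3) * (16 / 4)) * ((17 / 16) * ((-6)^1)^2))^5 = 2747306344218624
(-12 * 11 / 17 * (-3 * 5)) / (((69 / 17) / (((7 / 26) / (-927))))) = -770 / 92391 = -0.01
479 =479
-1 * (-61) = 61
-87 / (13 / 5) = -435 / 13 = -33.46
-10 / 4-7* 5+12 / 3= -67 / 2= -33.50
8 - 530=-522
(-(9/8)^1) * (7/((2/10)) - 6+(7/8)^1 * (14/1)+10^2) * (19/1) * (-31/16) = 2995065/512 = 5849.74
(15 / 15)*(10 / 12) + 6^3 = 1301 / 6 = 216.83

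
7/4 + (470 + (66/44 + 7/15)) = 28423/60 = 473.72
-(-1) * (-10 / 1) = -10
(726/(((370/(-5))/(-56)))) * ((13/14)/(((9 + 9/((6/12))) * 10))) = 3146/1665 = 1.89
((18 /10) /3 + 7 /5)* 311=622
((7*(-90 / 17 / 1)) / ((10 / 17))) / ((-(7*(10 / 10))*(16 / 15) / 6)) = 50.62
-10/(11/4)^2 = -160/121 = -1.32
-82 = -82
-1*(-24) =24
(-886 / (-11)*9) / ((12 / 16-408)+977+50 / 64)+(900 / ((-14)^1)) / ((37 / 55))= -4904379738 / 52014193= -94.29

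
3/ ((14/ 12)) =18/ 7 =2.57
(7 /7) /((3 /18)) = 6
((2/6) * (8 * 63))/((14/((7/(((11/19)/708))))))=1129968/11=102724.36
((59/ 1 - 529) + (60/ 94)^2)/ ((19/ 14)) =-14522620/ 41971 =-346.02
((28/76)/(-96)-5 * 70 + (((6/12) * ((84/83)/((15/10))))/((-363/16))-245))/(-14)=1557115675/36636864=42.50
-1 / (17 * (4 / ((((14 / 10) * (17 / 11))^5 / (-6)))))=1403737447 / 12078825000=0.12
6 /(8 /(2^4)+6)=12 /13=0.92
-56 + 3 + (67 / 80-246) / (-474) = -1990147 / 37920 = -52.48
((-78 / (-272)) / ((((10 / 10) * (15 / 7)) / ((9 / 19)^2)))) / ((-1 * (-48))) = 2457 / 3927680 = 0.00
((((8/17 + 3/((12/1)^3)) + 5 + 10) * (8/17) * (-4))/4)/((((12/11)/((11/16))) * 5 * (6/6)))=-3666421/3995136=-0.92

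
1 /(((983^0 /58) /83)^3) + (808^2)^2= 537793907640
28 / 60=7 / 15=0.47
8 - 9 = -1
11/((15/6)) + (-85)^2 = 36147/5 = 7229.40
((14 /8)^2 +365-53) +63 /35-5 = 24949 /80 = 311.86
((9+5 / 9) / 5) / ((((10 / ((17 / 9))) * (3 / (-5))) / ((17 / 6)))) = -12427 / 7290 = -1.70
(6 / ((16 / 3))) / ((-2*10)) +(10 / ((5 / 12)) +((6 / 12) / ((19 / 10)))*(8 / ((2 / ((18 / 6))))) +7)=103669 / 3040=34.10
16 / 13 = 1.23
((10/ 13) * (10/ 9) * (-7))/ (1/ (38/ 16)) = -3325/ 234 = -14.21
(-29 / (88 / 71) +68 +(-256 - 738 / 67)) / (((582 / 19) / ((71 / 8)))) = -64.44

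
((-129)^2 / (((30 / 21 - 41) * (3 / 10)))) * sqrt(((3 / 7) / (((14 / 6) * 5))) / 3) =-11094 * sqrt(15) / 277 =-155.12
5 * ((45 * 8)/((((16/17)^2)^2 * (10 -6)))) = 18792225/32768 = 573.49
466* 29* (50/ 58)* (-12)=-139800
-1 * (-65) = 65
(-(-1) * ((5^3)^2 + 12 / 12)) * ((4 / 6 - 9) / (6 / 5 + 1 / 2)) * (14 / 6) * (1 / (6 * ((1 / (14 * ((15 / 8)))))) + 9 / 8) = -150400250 / 153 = -983008.17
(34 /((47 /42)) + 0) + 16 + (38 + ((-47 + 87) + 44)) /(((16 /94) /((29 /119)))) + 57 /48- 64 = 14160639 /89488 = 158.24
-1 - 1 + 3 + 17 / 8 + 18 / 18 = 33 / 8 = 4.12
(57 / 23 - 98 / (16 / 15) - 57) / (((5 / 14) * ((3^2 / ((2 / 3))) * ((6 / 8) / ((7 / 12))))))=-146657 / 6210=-23.62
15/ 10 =3/ 2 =1.50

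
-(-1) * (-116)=-116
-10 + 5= -5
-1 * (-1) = 1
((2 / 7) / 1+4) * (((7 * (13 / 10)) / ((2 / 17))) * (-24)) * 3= -23868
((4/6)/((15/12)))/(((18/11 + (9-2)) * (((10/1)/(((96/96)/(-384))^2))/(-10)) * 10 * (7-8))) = 11/262656000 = 0.00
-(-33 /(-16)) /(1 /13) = -429 /16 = -26.81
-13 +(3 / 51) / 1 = -220 / 17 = -12.94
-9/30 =-3/10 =-0.30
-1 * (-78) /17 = 78 /17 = 4.59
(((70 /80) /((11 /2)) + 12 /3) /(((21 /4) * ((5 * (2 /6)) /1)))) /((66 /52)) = 1586 /4235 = 0.37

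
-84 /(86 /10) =-420 /43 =-9.77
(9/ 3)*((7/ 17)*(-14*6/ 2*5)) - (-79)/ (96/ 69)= -110231/ 544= -202.63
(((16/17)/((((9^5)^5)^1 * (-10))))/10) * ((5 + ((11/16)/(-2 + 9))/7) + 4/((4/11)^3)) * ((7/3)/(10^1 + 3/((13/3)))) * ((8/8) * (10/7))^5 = -299650000/199578933576404562205953911132163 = -0.00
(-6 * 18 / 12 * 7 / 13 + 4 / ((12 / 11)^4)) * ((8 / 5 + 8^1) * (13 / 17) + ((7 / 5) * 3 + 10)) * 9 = -249490229 / 636480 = -391.98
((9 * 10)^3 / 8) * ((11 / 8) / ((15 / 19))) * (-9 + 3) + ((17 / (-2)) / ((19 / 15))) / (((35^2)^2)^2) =-952256.25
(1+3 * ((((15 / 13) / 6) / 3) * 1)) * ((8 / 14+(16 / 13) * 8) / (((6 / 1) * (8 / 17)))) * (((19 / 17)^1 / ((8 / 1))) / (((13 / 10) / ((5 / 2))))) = 1.18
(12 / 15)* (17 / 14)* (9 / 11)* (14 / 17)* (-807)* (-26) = 755352 / 55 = 13733.67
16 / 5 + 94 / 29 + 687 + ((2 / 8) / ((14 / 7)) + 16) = 823097 / 1160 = 709.57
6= 6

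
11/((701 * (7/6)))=66/4907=0.01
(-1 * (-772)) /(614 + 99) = 772 /713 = 1.08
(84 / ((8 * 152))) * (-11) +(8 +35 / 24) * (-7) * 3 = -60613 / 304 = -199.38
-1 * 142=-142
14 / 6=7 / 3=2.33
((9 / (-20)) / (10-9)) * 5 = -9 / 4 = -2.25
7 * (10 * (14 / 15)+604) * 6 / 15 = 5152 / 3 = 1717.33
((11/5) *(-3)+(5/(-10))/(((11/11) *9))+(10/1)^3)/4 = 89401/360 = 248.34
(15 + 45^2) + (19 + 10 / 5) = 2061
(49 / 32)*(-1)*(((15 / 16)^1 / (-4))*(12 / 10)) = 441 / 1024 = 0.43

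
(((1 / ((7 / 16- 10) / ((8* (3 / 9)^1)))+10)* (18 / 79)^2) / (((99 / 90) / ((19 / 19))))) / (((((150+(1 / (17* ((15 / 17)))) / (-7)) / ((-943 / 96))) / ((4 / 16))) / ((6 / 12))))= -0.00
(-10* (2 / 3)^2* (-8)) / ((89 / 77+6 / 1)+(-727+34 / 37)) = -455840 / 9216981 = -0.05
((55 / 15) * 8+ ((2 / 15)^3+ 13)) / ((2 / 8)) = 169.34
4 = 4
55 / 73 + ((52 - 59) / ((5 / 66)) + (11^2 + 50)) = 28964 / 365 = 79.35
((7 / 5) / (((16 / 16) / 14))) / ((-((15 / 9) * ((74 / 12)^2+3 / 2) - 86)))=10584 / 10865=0.97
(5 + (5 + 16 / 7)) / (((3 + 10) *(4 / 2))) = 43 / 91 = 0.47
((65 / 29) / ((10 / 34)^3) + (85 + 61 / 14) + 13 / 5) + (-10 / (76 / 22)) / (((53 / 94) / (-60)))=4988853717 / 10221050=488.10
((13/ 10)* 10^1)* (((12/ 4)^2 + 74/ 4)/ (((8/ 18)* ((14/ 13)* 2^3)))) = 83655/ 896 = 93.36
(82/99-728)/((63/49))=-503930/891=-565.58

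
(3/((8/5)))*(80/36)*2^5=400/3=133.33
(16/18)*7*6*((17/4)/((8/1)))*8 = 476/3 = 158.67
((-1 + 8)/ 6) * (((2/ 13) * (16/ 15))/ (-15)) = -112/ 8775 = -0.01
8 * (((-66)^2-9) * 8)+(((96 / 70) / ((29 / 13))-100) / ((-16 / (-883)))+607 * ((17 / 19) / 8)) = 42086205699 / 154280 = 272791.07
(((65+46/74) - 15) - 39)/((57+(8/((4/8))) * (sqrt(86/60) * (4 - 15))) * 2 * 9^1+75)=-75680 * sqrt(1290)/812338293 - 789050/812338293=-0.00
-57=-57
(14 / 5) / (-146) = -7 / 365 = -0.02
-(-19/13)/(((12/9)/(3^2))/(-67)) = -34371/52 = -660.98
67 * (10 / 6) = 335 / 3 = 111.67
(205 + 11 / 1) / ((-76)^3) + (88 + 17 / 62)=150156391 / 1701032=88.27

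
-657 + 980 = 323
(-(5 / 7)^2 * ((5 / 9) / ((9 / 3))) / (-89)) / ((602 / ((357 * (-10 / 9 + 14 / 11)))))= 17000 / 167082993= 0.00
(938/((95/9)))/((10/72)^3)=393869952/11875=33168.00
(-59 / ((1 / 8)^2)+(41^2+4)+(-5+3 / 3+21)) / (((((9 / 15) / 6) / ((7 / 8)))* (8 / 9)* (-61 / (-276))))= -92373.75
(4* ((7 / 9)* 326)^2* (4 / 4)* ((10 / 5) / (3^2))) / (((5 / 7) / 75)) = 1458106720 / 243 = 6000439.18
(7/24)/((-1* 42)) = -0.01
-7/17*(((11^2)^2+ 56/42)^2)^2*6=-52125977473155687374/459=-113564221074413262.25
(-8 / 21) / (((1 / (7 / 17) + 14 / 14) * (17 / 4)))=-4 / 153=-0.03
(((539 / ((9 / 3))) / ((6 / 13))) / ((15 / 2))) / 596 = 7007 / 80460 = 0.09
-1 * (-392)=392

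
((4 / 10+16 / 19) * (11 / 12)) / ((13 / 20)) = 1298 / 741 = 1.75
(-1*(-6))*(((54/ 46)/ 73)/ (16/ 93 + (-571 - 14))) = -15066/ 91319131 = -0.00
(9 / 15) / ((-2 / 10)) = -3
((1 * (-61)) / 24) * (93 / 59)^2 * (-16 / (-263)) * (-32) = 11255232 / 915503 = 12.29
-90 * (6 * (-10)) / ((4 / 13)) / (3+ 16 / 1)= 923.68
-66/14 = -33/7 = -4.71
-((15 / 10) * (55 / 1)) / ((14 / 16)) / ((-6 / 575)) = 9035.71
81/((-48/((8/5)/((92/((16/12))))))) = -0.04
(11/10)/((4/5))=11/8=1.38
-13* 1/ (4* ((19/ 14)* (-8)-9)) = 91/ 556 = 0.16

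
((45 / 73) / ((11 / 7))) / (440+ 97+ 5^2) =315 / 451286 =0.00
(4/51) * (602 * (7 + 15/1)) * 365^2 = 7057727600/51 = 138386815.69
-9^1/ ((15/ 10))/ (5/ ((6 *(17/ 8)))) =-153/ 10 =-15.30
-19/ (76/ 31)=-31/ 4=-7.75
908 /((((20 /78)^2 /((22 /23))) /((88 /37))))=668436912 /21275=31418.89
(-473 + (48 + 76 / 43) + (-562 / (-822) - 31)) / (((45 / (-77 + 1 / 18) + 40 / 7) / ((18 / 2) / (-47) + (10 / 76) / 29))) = 150495009221753 / 9104124430452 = 16.53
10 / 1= 10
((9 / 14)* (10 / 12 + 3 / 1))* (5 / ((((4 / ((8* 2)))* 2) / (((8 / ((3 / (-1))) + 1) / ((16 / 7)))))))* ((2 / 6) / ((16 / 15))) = -2875 / 512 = -5.62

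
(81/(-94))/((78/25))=-0.28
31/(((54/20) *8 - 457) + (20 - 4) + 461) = 155/208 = 0.75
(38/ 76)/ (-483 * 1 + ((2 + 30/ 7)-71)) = -7/ 7668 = -0.00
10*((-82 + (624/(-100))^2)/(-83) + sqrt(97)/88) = 5*sqrt(97)/44 + 53828/10375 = 6.31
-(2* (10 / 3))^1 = -20 / 3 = -6.67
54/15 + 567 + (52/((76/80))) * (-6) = 23007/95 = 242.18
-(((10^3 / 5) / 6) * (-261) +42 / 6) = 8693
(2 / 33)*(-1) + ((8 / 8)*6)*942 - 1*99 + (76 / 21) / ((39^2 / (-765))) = 216710141 / 39039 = 5551.12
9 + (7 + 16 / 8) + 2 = 20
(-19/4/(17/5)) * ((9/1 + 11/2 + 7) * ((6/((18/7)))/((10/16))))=-5719/51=-112.14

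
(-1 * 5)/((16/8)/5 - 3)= 25/13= 1.92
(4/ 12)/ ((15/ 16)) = 16/ 45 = 0.36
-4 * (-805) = 3220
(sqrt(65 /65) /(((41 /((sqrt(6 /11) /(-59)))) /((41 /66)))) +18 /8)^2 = 1125870281 /222394128 - 3 * sqrt(66) /28556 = 5.06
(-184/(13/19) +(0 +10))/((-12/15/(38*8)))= 1279080/13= 98390.77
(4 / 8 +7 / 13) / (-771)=-9 / 6682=-0.00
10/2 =5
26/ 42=13/ 21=0.62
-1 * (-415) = 415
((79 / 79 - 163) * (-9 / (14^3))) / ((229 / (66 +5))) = 51759 / 314188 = 0.16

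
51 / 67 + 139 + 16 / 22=103540 / 737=140.49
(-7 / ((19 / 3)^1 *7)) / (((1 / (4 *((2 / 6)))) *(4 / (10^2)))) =-100 / 19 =-5.26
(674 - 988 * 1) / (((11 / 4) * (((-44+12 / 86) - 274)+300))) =6751 / 1056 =6.39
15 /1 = 15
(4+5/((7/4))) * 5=240/7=34.29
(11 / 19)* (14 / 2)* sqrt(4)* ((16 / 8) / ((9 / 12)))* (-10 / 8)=-1540 / 57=-27.02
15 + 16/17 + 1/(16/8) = 559/34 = 16.44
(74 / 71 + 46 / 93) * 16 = 162368 / 6603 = 24.59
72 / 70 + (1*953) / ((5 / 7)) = 46733 / 35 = 1335.23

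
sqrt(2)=1.41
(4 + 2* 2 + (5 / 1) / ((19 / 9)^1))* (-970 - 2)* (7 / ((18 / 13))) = -968058 / 19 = -50950.42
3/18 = 1/6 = 0.17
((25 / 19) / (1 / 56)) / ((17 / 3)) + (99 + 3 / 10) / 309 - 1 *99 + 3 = -27505327 / 332690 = -82.68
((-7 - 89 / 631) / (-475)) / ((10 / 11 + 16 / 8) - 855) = -49566 / 2809322425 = -0.00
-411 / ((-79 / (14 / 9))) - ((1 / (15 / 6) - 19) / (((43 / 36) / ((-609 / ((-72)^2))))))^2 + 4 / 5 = 15554857147 / 2804563200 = 5.55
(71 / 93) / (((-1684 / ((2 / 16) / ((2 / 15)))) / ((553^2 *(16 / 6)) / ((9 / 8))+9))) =-6948066745 / 22552128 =-308.09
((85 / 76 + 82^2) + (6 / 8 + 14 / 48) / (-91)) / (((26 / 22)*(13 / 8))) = 3501.83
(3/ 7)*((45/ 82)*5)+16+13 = 30.18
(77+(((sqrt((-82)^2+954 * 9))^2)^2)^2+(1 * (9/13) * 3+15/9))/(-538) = -2142719736113193149/20982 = -102121806124925.80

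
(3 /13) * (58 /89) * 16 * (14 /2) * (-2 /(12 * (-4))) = 812 /1157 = 0.70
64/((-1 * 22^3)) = -8/1331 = -0.01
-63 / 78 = -21 / 26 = -0.81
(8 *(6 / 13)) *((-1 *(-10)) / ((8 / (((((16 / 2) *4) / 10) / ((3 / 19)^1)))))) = 1216 / 13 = 93.54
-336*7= -2352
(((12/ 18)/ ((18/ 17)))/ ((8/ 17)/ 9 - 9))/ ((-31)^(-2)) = -277729/ 4107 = -67.62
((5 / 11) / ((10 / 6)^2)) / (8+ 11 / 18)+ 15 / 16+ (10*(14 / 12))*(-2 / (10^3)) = 381853 / 409200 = 0.93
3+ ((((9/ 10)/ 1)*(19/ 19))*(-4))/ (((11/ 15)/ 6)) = -291/ 11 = -26.45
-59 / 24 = -2.46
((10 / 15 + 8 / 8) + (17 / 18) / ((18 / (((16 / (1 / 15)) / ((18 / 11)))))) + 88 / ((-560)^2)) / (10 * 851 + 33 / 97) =8650719281 / 7863411376800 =0.00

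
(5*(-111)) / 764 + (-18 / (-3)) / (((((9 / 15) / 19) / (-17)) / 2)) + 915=-4236935 / 764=-5545.73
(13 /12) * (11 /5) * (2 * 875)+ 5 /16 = 200215 /48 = 4171.15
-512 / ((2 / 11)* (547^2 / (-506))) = 1424896 / 299209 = 4.76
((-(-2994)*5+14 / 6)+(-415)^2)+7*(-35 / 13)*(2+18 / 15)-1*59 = 7296043 / 39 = 187078.03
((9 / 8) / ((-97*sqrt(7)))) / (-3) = 3*sqrt(7) / 5432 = 0.00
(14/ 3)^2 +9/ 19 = 3805/ 171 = 22.25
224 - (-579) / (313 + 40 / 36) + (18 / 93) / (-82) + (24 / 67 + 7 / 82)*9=110659511993 / 481477678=229.83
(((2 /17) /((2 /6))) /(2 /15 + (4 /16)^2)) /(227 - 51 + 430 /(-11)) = 2640 /200549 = 0.01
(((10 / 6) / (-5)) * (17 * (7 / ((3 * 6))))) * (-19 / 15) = 2261 / 810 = 2.79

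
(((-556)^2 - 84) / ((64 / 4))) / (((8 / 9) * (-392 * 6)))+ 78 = 1725075 / 25088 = 68.76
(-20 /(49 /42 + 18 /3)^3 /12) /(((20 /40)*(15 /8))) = -384 /79507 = -0.00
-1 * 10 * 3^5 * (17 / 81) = -510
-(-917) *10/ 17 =9170/ 17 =539.41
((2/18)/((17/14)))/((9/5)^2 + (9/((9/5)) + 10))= 175/34884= 0.01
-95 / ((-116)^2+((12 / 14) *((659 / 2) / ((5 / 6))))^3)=-4073125 / 1669643881928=-0.00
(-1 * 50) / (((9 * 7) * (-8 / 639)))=1775 / 28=63.39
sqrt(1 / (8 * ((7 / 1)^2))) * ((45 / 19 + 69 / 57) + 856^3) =31679495.95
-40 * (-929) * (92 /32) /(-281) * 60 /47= -6410100 /13207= -485.36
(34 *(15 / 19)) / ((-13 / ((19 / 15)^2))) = -646 / 195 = -3.31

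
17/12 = 1.42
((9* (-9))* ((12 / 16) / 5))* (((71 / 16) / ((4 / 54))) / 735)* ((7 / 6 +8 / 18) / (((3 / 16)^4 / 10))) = -3162624 / 245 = -12908.67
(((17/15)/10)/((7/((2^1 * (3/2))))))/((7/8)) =68/1225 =0.06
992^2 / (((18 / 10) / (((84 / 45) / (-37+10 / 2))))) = -861056 / 27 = -31890.96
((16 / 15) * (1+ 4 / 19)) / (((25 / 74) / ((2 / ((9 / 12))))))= 10.19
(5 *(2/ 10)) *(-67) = -67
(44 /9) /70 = 22 /315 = 0.07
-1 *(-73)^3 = 389017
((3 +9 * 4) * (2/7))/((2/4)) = 156/7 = 22.29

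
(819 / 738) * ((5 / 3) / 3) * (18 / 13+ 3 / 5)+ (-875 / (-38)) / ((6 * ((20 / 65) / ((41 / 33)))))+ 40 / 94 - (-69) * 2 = 155.15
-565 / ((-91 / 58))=32770 / 91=360.11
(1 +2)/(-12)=-1/4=-0.25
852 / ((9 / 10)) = 2840 / 3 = 946.67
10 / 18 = 5 / 9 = 0.56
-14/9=-1.56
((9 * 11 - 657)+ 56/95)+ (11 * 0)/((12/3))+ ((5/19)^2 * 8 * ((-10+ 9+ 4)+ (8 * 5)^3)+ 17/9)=567002551/16245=34903.20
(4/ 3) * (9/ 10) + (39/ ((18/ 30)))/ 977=6187/ 4885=1.27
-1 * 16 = -16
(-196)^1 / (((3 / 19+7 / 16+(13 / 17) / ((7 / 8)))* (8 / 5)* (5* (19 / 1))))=-46648 / 53155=-0.88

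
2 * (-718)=-1436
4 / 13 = 0.31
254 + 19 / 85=21609 / 85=254.22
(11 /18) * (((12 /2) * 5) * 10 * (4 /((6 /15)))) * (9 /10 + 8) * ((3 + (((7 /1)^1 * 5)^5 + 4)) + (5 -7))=2570946026000 /3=856982008666.67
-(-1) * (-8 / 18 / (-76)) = 1 / 171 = 0.01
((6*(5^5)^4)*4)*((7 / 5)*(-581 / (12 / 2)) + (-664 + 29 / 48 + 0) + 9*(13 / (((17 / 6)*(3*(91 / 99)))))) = -427068500518798828125 / 238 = -1794405464364700958.51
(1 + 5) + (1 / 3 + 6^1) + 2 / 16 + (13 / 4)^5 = 1152151 / 3072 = 375.05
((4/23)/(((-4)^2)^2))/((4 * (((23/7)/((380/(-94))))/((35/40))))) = -4655/25459712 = -0.00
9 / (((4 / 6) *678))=9 / 452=0.02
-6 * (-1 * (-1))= -6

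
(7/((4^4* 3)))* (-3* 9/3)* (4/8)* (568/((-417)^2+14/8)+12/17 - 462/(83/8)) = 225790046349/125624242304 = 1.80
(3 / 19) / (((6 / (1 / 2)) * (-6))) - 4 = -1825 / 456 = -4.00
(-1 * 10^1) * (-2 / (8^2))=5 / 16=0.31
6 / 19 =0.32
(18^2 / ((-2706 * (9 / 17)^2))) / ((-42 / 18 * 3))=578 / 9471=0.06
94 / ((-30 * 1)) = -47 / 15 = -3.13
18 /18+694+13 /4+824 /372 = 260573 /372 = 700.47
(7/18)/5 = 7/90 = 0.08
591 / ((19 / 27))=15957 / 19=839.84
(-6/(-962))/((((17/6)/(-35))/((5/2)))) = -1575/8177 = -0.19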